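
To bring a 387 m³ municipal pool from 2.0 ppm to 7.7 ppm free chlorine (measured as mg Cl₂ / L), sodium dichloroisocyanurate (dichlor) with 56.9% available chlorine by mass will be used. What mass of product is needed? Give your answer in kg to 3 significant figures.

3.88 kg

Volume: 387 m³ = 387,000 L.
Chlorine deficit: 7.7 − 2.0 = 5.7 ppm = 5.7 mg/L as Cl₂.
Cl₂ equivalent needed: 5.7 mg/L × 387,000 L = 2,206,000 mg = 2206 g.
Product at 56.9% available chlorine: 2206 / 0.569 = 3877 g.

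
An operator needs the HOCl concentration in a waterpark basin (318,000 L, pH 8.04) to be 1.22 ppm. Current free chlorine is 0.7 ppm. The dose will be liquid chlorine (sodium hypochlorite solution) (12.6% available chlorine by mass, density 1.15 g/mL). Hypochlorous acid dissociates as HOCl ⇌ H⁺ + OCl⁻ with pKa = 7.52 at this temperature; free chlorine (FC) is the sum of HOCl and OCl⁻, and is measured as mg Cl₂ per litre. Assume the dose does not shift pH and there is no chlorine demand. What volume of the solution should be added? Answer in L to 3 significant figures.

10.0 L

[OCl⁻]/[HOCl] = 10^(pH − pKa) = 10^(8.04 − 7.52) = 3.311; fraction as HOCl = 1/(1 + 3.311) = 0.2319.
Free chlorine required for 1.22 ppm HOCl: 1.22 / 0.2319 = 5.26 ppm.
FC to add: 5.26 − 0.7 = 4.56 mg/L as Cl₂.
Cl₂ equivalent: 4.56 mg/L × 318,000 L = 1450 g.
Product at 12.6% available Cl: 1450 / 0.126 = 11,510 g.
Volume: 11,510 g ÷ 1.15 g/mL = 10,010 mL.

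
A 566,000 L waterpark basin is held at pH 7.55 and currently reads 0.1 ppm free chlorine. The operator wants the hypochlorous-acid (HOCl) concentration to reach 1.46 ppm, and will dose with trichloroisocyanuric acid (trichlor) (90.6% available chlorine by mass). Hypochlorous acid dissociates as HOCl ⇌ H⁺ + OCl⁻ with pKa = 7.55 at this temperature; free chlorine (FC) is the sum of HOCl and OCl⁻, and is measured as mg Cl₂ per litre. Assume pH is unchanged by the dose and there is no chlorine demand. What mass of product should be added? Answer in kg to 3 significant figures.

1.76 kg

[OCl⁻]/[HOCl] = 10^(pH − pKa) = 10^(7.55 − 7.55) = 1; fraction as HOCl = 1/(1 + 1) = 0.5.
Free chlorine required for 1.46 ppm HOCl: 1.46 / 0.5 = 2.92 ppm.
FC to add: 2.92 − 0.1 = 2.82 mg/L as Cl₂.
Cl₂ equivalent: 2.82 mg/L × 566,000 L = 1596 g.
Product at 90.6% available Cl: 1596 / 0.906 = 1762 g.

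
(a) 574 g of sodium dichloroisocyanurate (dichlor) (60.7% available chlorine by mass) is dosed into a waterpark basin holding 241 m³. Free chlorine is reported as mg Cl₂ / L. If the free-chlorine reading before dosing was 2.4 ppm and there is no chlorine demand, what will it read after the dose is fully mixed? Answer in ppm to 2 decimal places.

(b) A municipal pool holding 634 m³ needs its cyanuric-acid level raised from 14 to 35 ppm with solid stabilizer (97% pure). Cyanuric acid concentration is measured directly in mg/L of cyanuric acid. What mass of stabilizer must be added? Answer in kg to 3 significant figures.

(a) Volume: 241 m³ = 241,000 L.
(a) Available chlorine delivered: 574 g × 0.607 = 348.4 g as Cl₂.
(a) Concentration rise: 348.4 g / 241,000 L = 1.446 mg/L = 1.45 ppm.
(a) Final FC: 2.4 + 1.45 = 3.85 ppm.

(b) Volume: 634 m³ = 634,000 L.
(b) CYA to add: (35 − 14) = 21 mg/L × 634,000 L = 13,310 g cyanuric acid.
(b) At 97% purity: 13,310 / 0.97 = 13,730 g product.

(a) 3.85 ppm; (b) 13.7 kg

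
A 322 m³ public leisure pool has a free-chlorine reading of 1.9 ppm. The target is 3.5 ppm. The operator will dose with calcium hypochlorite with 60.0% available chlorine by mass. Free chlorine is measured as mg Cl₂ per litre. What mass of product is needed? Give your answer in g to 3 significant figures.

859 g

Volume: 322 m³ = 322,000 L.
Chlorine deficit: 3.5 − 1.9 = 1.6 ppm = 1.6 mg/L as Cl₂.
Cl₂ equivalent needed: 1.6 mg/L × 322,000 L = 515,200 mg = 515.2 g.
Product at 60.0% available chlorine: 515.2 / 0.6 = 858.7 g.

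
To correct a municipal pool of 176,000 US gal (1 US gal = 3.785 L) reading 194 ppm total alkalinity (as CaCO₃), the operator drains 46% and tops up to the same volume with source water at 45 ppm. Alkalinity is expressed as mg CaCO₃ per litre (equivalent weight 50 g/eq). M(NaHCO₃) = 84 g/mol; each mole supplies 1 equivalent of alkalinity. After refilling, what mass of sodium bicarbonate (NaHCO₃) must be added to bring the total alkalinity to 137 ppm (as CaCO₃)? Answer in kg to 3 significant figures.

12.9 kg

Volume: 176,000 US gal × 3.785 L/gal = 666,160 L.
After draining 46% and refilling: 194 × 0.54 + 45 × 0.46 = 125.46 ppm.
Deficit to target: 137 − 125.46 = 11.54 mg/L.
As CaCO₃: 11.54 mg/L × 666,160 L = 7687 g; ÷ 50 g/eq ÷ 1 = 153.7 mol NaHCO₃.
Mass: 153.7 × 84 = 12,910 g.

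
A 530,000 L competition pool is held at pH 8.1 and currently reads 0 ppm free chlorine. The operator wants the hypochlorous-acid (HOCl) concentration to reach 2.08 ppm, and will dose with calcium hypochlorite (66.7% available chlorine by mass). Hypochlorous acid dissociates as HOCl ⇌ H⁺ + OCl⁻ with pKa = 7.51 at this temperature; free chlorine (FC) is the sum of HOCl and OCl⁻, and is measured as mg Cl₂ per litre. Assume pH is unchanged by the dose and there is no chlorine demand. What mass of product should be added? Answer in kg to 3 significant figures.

8.08 kg

[OCl⁻]/[HOCl] = 10^(pH − pKa) = 10^(8.1 − 7.51) = 3.89; fraction as HOCl = 1/(1 + 3.89) = 0.2045.
Free chlorine required for 2.08 ppm HOCl: 2.08 / 0.2045 = 10.17 ppm.
FC to add: 10.17 − 0 = 10.17 mg/L as Cl₂.
Cl₂ equivalent: 10.17 mg/L × 530,000 L = 5391 g.
Product at 66.7% available Cl: 5391 / 0.667 = 8083 g.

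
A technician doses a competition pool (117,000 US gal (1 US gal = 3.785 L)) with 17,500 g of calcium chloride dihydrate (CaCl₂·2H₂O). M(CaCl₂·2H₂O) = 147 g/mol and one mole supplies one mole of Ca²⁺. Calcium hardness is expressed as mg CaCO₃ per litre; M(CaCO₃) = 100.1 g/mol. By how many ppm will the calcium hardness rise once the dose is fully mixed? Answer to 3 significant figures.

Volume: 117,000 US gal × 3.785 L/gal = 442,845 L.
Moles of Ca²⁺: 17,500 g ÷ 147 g/mol = 119 mol.
As CaCO₃: 119 mol × 100.1 g/mol = 11,920 g.
Rise: 11,920 g / 442,845 L × 1000 = 26.91 mg/L.

26.9 ppm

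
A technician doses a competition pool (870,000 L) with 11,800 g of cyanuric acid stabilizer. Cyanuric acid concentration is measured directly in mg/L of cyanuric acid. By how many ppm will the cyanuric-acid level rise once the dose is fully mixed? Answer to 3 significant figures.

Rise: 11,800 g / 870,000 L × 1000 = 13.56 mg/L.

13.6 ppm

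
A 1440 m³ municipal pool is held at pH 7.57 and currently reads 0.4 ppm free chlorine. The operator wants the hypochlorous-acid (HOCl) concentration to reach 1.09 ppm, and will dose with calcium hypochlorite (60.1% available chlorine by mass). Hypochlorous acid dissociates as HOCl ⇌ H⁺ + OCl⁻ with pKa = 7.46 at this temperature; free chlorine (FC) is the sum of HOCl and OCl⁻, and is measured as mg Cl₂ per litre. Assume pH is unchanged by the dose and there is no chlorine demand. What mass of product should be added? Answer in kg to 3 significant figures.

5.02 kg

Volume: 1440 m³ = 1,440,000 L.
[OCl⁻]/[HOCl] = 10^(pH − pKa) = 10^(7.57 − 7.46) = 1.288; fraction as HOCl = 1/(1 + 1.288) = 0.437.
Free chlorine required for 1.09 ppm HOCl: 1.09 / 0.437 = 2.494 ppm.
FC to add: 2.494 − 0.4 = 2.094 mg/L as Cl₂.
Cl₂ equivalent: 2.094 mg/L × 1,440,000 L = 3016 g.
Product at 60.1% available Cl: 3016 / 0.601 = 5018 g.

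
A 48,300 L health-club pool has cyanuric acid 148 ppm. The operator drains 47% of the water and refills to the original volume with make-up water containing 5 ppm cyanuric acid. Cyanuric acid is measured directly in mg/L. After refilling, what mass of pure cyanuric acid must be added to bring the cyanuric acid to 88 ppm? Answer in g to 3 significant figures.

After draining 47% and refilling: 148 × 0.53 + 5 × 0.47 = 80.79 ppm.
Deficit to target: 88 − 80.79 = 7.21 mg/L.
Mass: 7.21 mg/L × 48,300 L = 348.2 g cyanuric acid.

348 g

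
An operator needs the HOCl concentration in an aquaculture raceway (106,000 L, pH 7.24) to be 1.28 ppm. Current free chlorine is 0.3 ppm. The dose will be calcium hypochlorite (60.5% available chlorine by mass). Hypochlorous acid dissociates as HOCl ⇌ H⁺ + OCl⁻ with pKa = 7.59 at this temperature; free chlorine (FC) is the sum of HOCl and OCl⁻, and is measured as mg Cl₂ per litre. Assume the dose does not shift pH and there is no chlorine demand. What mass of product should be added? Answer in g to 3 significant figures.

[OCl⁻]/[HOCl] = 10^(pH − pKa) = 10^(7.24 − 7.59) = 0.4467; fraction as HOCl = 1/(1 + 0.4467) = 0.6912.
Free chlorine required for 1.28 ppm HOCl: 1.28 / 0.6912 = 1.852 ppm.
FC to add: 1.852 − 0.3 = 1.552 mg/L as Cl₂.
Cl₂ equivalent: 1.552 mg/L × 106,000 L = 164.5 g.
Product at 60.5% available Cl: 164.5 / 0.605 = 271.9 g.

272 g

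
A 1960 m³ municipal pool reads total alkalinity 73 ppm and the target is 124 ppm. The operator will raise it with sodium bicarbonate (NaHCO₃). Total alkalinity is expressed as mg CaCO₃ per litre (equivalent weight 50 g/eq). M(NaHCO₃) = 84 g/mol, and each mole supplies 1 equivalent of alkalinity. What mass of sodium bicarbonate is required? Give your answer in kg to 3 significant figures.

168 kg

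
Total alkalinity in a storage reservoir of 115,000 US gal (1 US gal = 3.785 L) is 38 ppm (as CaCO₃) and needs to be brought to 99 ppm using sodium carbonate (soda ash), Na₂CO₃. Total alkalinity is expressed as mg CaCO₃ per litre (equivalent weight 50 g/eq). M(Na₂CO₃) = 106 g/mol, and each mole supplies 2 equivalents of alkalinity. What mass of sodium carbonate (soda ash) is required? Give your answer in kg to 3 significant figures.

28.1 kg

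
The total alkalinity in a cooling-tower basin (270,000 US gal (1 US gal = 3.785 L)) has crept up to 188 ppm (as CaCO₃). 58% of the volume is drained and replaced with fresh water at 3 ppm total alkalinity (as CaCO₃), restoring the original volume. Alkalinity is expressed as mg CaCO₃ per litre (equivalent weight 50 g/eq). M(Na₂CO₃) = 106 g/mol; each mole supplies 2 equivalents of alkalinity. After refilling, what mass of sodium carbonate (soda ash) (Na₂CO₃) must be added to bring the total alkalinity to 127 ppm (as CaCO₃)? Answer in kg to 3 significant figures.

Volume: 270,000 US gal × 3.785 L/gal = 1,021,950 L.
After draining 58% and refilling: 188 × 0.42 + 3 × 0.58 = 80.7 ppm.
Deficit to target: 127 − 80.7 = 46.3 mg/L.
As CaCO₃: 46.3 mg/L × 1,021,950 L = 47,320 g; ÷ 50 g/eq ÷ 2 = 473.2 mol Na₂CO₃.
Mass: 473.2 × 106 = 50,160 g.

50.2 kg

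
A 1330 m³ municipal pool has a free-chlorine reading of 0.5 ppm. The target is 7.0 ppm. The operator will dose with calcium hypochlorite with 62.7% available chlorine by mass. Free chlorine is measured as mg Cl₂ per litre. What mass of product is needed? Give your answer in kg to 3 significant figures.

Volume: 1330 m³ = 1,330,000 L.
Chlorine deficit: 7.0 − 0.5 = 6.5 ppm = 6.5 mg/L as Cl₂.
Cl₂ equivalent needed: 6.5 mg/L × 1,330,000 L = 8,645,000 mg = 8645 g.
Product at 62.7% available chlorine: 8645 / 0.627 = 13,790 g.

13.8 kg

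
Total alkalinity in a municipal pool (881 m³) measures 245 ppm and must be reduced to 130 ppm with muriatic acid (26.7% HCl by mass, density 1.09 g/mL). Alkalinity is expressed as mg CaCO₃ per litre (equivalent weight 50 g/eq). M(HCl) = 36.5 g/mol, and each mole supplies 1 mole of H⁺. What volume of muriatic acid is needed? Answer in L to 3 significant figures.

254 L

Volume: 881 m³ = 881,000 L.
Alkalinity to neutralize: (245 − 130) = 115 mg/L as CaCO₃ × 881,000 L = 101,300 g as CaCO₃.
Equivalents of H⁺ required: 101,300 ÷ 50 g/eq = 2026 eq = 2026 mol HCl.
Mass of HCl: 2026 × 36.5 = 73,960 g.
Mass of 26.7% solution: 73,960 / 0.267 = 277,000 g.
Volume: 277,000 g ÷ 1.09 g/mL = 254,100 mL.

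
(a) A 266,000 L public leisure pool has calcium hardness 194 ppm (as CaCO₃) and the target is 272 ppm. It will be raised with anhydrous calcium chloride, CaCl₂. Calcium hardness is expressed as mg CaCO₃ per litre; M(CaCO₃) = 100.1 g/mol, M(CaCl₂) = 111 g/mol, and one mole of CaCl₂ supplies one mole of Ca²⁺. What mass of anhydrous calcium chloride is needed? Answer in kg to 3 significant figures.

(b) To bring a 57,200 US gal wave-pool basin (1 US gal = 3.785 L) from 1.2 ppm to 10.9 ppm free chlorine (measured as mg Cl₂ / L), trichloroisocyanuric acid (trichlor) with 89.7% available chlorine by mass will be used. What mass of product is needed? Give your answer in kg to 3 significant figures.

(a) 23.0 kg; (b) 2.34 kg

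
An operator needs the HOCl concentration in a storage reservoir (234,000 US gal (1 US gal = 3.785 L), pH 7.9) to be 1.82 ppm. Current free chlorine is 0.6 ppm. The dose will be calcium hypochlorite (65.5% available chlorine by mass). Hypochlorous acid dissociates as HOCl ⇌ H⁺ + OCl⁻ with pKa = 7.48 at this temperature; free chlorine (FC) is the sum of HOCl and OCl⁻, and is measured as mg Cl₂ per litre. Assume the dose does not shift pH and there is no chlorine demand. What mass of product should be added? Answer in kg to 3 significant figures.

Volume: 234,000 US gal × 3.785 L/gal = 885,690 L.
[OCl⁻]/[HOCl] = 10^(pH − pKa) = 10^(7.9 − 7.48) = 2.63; fraction as HOCl = 1/(1 + 2.63) = 0.2755.
Free chlorine required for 1.82 ppm HOCl: 1.82 / 0.2755 = 6.607 ppm.
FC to add: 6.607 − 0.6 = 6.007 mg/L as Cl₂.
Cl₂ equivalent: 6.007 mg/L × 885,690 L = 5320 g.
Product at 65.5% available Cl: 5320 / 0.655 = 8123 g.

8.12 kg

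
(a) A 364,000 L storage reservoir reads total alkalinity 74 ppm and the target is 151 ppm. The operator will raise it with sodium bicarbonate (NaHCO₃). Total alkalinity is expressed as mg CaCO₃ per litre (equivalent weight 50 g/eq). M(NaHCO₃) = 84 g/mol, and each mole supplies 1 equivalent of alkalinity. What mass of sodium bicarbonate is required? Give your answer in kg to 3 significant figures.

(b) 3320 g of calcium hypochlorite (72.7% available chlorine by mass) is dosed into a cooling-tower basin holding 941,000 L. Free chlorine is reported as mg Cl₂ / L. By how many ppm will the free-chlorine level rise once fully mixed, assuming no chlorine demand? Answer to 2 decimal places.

(a) Alkalinity to add: (151 − 74) = 77 mg/L as CaCO₃ × 364,000 L = 28,030 g as CaCO₃.
(a) Equivalents: 28,030 g ÷ 50 g/eq = 560.6 eq.
(a) NaHCO₃ supplies 1 eq per mole → 560.6 mol.
(a) Mass: 560.6 mol × 84 g/mol = 47,090 g.

(b) Available chlorine delivered: 3320 g × 0.727 = 2414 g as Cl₂.
(b) Concentration rise: 2414 g / 941,000 L = 2.565 mg/L = 2.56 ppm.

(a) 47.1 kg; (b) 2.56 ppm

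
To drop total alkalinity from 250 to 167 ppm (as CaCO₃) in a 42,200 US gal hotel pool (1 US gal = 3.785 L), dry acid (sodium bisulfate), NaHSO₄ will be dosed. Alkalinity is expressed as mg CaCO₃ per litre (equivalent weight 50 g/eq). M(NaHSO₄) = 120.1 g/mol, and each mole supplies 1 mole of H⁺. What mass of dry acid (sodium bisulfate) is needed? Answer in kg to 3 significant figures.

Volume: 42,200 US gal × 3.785 L/gal = 159,727 L.
Alkalinity to neutralize: (250 − 167) = 83 mg/L as CaCO₃ × 159,727 L = 13,260 g as CaCO₃.
Equivalents of H⁺ required: 13,260 ÷ 50 g/eq = 265.1 eq = 265.1 mol NaHSO₄.
Mass of NaHSO₄: 265.1 × 120.1 = 31,840 g.

31.8 kg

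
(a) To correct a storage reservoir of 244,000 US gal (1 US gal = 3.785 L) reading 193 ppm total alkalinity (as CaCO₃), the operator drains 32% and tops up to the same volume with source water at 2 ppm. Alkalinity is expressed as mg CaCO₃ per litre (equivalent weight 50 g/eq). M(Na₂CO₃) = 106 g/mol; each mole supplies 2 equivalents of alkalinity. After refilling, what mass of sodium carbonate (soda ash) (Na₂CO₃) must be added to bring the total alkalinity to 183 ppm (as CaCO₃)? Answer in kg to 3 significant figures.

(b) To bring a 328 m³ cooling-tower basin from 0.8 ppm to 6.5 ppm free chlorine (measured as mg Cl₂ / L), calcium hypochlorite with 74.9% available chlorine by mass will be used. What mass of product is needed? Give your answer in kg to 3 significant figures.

(a) 50.0 kg; (b) 2.50 kg

(a) Volume: 244,000 US gal × 3.785 L/gal = 923,540 L.
(a) After draining 32% and refilling: 193 × 0.68 + 2 × 0.32 = 131.88 ppm.
(a) Deficit to target: 183 − 131.88 = 51.12 mg/L.
(a) As CaCO₃: 51.12 mg/L × 923,540 L = 47,210 g; ÷ 50 g/eq ÷ 2 = 472.1 mol Na₂CO₃.
(a) Mass: 472.1 × 106 = 50,040 g.

(b) Volume: 328 m³ = 328,000 L.
(b) Chlorine deficit: 6.5 − 0.8 = 5.7 ppm = 5.7 mg/L as Cl₂.
(b) Cl₂ equivalent needed: 5.7 mg/L × 328,000 L = 1,870,000 mg = 1870 g.
(b) Product at 74.9% available chlorine: 1870 / 0.749 = 2496 g.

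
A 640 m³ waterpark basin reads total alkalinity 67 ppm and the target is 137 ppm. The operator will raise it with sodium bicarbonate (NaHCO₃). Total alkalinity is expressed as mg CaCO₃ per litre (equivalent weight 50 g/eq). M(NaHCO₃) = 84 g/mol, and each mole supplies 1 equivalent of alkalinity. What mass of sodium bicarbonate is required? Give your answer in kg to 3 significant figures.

75.3 kg

Volume: 640 m³ = 640,000 L.
Alkalinity to add: (137 − 67) = 70 mg/L as CaCO₃ × 640,000 L = 44,800 g as CaCO₃.
Equivalents: 44,800 g ÷ 50 g/eq = 896 eq.
NaHCO₃ supplies 1 eq per mole → 896 mol.
Mass: 896 mol × 84 g/mol = 75,260 g.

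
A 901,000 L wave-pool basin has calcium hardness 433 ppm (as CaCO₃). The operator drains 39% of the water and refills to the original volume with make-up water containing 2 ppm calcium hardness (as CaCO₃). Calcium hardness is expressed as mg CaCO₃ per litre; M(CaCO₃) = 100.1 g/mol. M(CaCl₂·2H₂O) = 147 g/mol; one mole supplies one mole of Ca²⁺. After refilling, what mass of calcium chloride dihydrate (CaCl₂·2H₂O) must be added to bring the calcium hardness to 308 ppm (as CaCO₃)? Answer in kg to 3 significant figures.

After draining 39% and refilling: 433 × 0.61 + 2 × 0.39 = 264.91 ppm.
Deficit to target: 308 − 264.91 = 43.09 mg/L.
As CaCO₃: 43.09 mg/L × 901,000 L = 38,820 g; ÷ 100.1 = 387.9 mol Ca²⁺.
Mass: 387.9 × 147 = 57,010 g.

57.0 kg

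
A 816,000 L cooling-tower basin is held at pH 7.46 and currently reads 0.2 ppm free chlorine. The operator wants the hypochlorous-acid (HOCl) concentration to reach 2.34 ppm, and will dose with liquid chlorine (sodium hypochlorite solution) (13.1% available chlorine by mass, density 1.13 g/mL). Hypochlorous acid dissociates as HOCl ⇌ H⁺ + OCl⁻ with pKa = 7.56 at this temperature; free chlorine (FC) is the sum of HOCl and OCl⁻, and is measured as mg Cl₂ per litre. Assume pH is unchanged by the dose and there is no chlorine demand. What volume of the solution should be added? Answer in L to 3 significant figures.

22.0 L

[OCl⁻]/[HOCl] = 10^(pH − pKa) = 10^(7.46 − 7.56) = 0.7943; fraction as HOCl = 1/(1 + 0.7943) = 0.5573.
Free chlorine required for 2.34 ppm HOCl: 2.34 / 0.5573 = 4.199 ppm.
FC to add: 4.199 − 0.2 = 3.999 mg/L as Cl₂.
Cl₂ equivalent: 3.999 mg/L × 816,000 L = 3263 g.
Product at 13.1% available Cl: 3263 / 0.131 = 24,910 g.
Volume: 24,910 g ÷ 1.13 g/mL = 22,040 mL.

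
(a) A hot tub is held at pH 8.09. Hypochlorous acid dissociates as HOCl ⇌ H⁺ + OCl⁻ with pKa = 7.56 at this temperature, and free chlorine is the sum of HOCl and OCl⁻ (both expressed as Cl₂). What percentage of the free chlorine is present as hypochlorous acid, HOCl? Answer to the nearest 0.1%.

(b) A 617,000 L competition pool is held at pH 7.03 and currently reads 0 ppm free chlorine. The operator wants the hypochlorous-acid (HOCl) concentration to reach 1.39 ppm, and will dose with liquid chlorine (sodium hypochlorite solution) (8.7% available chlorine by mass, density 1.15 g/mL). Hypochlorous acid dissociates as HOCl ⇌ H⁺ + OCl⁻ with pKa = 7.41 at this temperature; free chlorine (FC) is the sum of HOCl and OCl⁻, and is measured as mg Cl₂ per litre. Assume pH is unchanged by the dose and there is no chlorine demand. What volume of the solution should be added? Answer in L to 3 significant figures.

(a) [OCl⁻]/[HOCl] = 10^(pH − pKa) = 10^(8.09 − 7.56) = 10^0.53 = 3.388.
(a) Fraction as HOCl = 1 / (1 + 3.388) = 0.2279.

(b) [OCl⁻]/[HOCl] = 10^(pH − pKa) = 10^(7.03 − 7.41) = 0.4169; fraction as HOCl = 1/(1 + 0.4169) = 0.7058.
(b) Free chlorine required for 1.39 ppm HOCl: 1.39 / 0.7058 = 1.969 ppm.
(b) FC to add: 1.969 − 0 = 1.969 mg/L as Cl₂.
(b) Cl₂ equivalent: 1.969 mg/L × 617,000 L = 1215 g.
(b) Product at 8.7% available Cl: 1215 / 0.087 = 13,970 g.
(b) Volume: 13,970 g ÷ 1.15 g/mL = 12,150 mL.

(a) 22.8%; (b) 12.1 L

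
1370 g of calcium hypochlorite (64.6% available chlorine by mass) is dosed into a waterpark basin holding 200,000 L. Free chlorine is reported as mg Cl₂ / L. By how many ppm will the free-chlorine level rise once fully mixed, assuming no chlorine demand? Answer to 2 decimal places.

4.43 ppm

Available chlorine delivered: 1370 g × 0.646 = 885 g as Cl₂.
Concentration rise: 885 g / 200,000 L = 4.425 mg/L = 4.43 ppm.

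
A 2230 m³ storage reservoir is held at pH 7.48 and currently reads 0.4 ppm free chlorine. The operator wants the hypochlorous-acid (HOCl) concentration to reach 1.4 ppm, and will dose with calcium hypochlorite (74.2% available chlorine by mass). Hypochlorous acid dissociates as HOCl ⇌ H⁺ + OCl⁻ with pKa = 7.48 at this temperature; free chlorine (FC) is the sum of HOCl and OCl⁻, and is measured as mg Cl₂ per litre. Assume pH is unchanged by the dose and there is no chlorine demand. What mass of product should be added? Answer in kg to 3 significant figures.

7.21 kg

Volume: 2230 m³ = 2,230,000 L.
[OCl⁻]/[HOCl] = 10^(pH − pKa) = 10^(7.48 − 7.48) = 1; fraction as HOCl = 1/(1 + 1) = 0.5.
Free chlorine required for 1.4 ppm HOCl: 1.4 / 0.5 = 2.8 ppm.
FC to add: 2.8 − 0.4 = 2.4 mg/L as Cl₂.
Cl₂ equivalent: 2.4 mg/L × 2,230,000 L = 5352 g.
Product at 74.2% available Cl: 5352 / 0.742 = 7213 g.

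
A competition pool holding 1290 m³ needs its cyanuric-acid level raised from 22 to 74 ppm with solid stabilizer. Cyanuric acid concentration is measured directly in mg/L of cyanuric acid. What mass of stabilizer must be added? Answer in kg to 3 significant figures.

67.1 kg

Volume: 1290 m³ = 1,290,000 L.
CYA to add: (74 − 22) = 52 mg/L × 1,290,000 L = 67,080 g cyanuric acid.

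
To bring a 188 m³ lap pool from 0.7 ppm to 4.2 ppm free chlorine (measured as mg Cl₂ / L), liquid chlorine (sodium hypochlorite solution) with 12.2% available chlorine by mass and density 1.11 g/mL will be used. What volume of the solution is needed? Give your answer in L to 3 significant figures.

Volume: 188 m³ = 188,000 L.
Chlorine deficit: 4.2 − 0.7 = 3.5 ppm = 3.5 mg/L as Cl₂.
Cl₂ equivalent needed: 3.5 mg/L × 188,000 L = 658,000 mg = 658 g.
Product at 12.2% available chlorine: 658 / 0.122 = 5393 g.
Volume at density 1.11 g/mL: 5393 g ÷ 1.11 g/mL = 4859 mL.

4.86 L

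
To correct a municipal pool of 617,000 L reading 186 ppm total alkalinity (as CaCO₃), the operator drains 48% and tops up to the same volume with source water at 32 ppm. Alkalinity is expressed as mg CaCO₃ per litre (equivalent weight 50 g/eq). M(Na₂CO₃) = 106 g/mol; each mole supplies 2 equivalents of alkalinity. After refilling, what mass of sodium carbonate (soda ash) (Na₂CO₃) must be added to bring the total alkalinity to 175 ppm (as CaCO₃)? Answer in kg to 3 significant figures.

41.2 kg

After draining 48% and refilling: 186 × 0.52 + 32 × 0.48 = 112.08 ppm.
Deficit to target: 175 − 112.08 = 62.92 mg/L.
As CaCO₃: 62.92 mg/L × 617,000 L = 38,820 g; ÷ 50 g/eq ÷ 2 = 388.2 mol Na₂CO₃.
Mass: 388.2 × 106 = 41,150 g.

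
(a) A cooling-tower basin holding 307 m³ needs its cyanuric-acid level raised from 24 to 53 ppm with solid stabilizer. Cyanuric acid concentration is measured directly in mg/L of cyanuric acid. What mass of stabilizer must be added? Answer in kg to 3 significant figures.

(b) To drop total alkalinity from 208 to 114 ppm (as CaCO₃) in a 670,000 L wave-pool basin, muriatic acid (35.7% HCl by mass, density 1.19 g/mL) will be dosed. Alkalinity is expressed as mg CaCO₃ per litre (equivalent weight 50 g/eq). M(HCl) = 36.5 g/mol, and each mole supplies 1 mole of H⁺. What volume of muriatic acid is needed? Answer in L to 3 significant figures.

(a) Volume: 307 m³ = 307,000 L.
(a) CYA to add: (53 − 24) = 29 mg/L × 307,000 L = 8903 g cyanuric acid.

(b) Alkalinity to neutralize: (208 − 114) = 94 mg/L as CaCO₃ × 670,000 L = 62,980 g as CaCO₃.
(b) Equivalents of H⁺ required: 62,980 ÷ 50 g/eq = 1260 eq = 1260 mol HCl.
(b) Mass of HCl: 1260 × 36.5 = 45,980 g.
(b) Mass of 35.7% solution: 45,980 / 0.357 = 128,800 g.
(b) Volume: 128,800 g ÷ 1.19 g/mL = 108,200 mL.

(a) 8.90 kg; (b) 108 L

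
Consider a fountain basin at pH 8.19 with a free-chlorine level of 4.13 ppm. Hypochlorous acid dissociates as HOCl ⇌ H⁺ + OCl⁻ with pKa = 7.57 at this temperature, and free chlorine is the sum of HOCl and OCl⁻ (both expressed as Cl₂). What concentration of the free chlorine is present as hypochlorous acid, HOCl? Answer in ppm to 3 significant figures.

[OCl⁻]/[HOCl] = 10^(pH − pKa) = 10^(8.19 − 7.57) = 10^0.62 = 4.169.
Fraction as HOCl = 1 / (1 + 4.169) = 0.1935.
HOCl = 0.1935 × 4.13 ppm = 0.799 ppm.

0.799 ppm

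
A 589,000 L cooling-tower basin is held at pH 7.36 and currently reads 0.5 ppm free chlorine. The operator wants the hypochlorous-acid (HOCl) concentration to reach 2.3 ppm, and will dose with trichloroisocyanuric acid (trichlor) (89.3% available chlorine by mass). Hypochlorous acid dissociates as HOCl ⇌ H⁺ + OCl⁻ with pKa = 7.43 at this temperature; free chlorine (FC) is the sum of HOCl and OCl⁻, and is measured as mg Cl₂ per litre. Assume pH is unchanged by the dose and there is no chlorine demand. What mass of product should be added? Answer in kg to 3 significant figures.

2.48 kg

[OCl⁻]/[HOCl] = 10^(pH − pKa) = 10^(7.36 − 7.43) = 0.8511; fraction as HOCl = 1/(1 + 0.8511) = 0.5402.
Free chlorine required for 2.3 ppm HOCl: 2.3 / 0.5402 = 4.258 ppm.
FC to add: 4.258 − 0.5 = 3.758 mg/L as Cl₂.
Cl₂ equivalent: 3.758 mg/L × 589,000 L = 2213 g.
Product at 89.3% available Cl: 2213 / 0.893 = 2478 g.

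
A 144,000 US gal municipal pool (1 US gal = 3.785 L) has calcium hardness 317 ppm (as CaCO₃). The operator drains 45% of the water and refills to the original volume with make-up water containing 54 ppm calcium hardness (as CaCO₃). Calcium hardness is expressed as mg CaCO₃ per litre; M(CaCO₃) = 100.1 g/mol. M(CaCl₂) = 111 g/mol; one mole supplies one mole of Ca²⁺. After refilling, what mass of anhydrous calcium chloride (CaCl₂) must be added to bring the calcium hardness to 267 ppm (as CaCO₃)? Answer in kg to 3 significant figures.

41.3 kg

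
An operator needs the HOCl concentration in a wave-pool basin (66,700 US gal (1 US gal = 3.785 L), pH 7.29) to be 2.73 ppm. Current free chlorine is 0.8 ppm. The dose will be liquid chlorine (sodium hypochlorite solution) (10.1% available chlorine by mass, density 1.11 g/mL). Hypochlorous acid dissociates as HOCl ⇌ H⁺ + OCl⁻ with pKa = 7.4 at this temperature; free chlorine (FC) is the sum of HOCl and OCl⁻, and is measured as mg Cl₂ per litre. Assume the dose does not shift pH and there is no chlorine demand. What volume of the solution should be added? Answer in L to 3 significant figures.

9.12 L

Volume: 66,700 US gal × 3.785 L/gal = 252,460 L.
[OCl⁻]/[HOCl] = 10^(pH − pKa) = 10^(7.29 − 7.4) = 0.7762; fraction as HOCl = 1/(1 + 0.7762) = 0.563.
Free chlorine required for 2.73 ppm HOCl: 2.73 / 0.563 = 4.849 ppm.
FC to add: 4.849 − 0.8 = 4.049 mg/L as Cl₂.
Cl₂ equivalent: 4.049 mg/L × 252,460 L = 1022 g.
Product at 10.1% available Cl: 1022 / 0.101 = 10,120 g.
Volume: 10,120 g ÷ 1.11 g/mL = 9118 mL.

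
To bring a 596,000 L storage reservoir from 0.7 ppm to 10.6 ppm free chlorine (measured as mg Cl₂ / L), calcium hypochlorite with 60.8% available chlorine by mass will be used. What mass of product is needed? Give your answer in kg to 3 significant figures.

9.70 kg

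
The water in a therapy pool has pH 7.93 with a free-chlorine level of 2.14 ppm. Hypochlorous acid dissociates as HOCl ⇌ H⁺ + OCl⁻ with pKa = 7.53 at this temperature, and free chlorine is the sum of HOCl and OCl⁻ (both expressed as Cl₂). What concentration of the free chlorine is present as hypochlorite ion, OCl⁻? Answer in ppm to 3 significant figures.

[OCl⁻]/[HOCl] = 10^(pH − pKa) = 10^(7.93 − 7.53) = 10^0.40 = 2.512.
Fraction as HOCl = 1 / (1 + 2.512) = 0.2847.
OCl⁻ = (1 − 0.2847) × 2.14 ppm = 1.531 ppm.

1.53 ppm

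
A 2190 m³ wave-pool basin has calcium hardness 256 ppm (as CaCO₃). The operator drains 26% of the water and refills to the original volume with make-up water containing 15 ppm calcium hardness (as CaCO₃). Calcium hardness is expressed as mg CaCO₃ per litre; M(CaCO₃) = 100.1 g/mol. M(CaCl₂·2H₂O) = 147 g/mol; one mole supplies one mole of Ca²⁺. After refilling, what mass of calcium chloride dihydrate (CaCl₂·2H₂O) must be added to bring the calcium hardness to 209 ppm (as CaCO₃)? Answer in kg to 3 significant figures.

50.4 kg

Volume: 2190 m³ = 2,190,000 L.
After draining 26% and refilling: 256 × 0.74 + 15 × 0.26 = 193.34 ppm.
Deficit to target: 209 − 193.34 = 15.66 mg/L.
As CaCO₃: 15.66 mg/L × 2,190,000 L = 34,300 g; ÷ 100.1 = 342.6 mol Ca²⁺.
Mass: 342.6 × 147 = 50,360 g.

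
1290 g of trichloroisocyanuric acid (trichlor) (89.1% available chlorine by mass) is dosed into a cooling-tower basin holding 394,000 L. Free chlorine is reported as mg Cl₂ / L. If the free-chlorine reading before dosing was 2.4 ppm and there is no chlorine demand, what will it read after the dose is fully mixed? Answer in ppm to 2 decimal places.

Available chlorine delivered: 1290 g × 0.891 = 1149 g as Cl₂.
Concentration rise: 1149 g / 394,000 L = 2.917 mg/L = 2.92 ppm.
Final FC: 2.4 + 2.92 = 5.32 ppm.

5.32 ppm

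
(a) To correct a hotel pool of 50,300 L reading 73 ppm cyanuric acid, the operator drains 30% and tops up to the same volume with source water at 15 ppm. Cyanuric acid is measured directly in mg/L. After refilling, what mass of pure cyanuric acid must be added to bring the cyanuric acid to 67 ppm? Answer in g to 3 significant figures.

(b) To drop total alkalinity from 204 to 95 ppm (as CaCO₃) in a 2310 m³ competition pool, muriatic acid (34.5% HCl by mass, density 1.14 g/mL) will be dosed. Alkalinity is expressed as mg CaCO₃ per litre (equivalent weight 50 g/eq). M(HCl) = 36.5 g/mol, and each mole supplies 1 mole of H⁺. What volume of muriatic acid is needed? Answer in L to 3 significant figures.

(a) After draining 30% and refilling: 73 × 0.70 + 15 × 0.30 = 55.6 ppm.
(a) Deficit to target: 67 − 55.6 = 11.4 mg/L.
(a) Mass: 11.4 mg/L × 50,300 L = 573.4 g cyanuric acid.

(b) Volume: 2310 m³ = 2,310,000 L.
(b) Alkalinity to neutralize: (204 − 95) = 109 mg/L as CaCO₃ × 2,310,000 L = 251,800 g as CaCO₃.
(b) Equivalents of H⁺ required: 251,800 ÷ 50 g/eq = 5036 eq = 5036 mol HCl.
(b) Mass of HCl: 5036 × 36.5 = 183,800 g.
(b) Mass of 34.5% solution: 183,800 / 0.345 = 532,800 g.
(b) Volume: 532,800 g ÷ 1.14 g/mL = 467,300 mL.

(a) 573 g; (b) 467 L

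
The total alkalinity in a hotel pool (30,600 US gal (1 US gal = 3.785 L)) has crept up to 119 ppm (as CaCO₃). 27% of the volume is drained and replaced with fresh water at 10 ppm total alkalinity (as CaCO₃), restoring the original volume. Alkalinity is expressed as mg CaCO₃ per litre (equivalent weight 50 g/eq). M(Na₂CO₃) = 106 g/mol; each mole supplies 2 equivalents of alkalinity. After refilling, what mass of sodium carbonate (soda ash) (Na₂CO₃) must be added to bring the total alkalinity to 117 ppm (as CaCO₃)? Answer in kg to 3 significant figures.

Volume: 30,600 US gal × 3.785 L/gal = 115,821 L.
After draining 27% and refilling: 119 × 0.73 + 10 × 0.27 = 89.57 ppm.
Deficit to target: 117 − 89.57 = 27.43 mg/L.
As CaCO₃: 27.43 mg/L × 115,821 L = 3177 g; ÷ 50 g/eq ÷ 2 = 31.77 mol Na₂CO₃.
Mass: 31.77 × 106 = 3368 g.

3.37 kg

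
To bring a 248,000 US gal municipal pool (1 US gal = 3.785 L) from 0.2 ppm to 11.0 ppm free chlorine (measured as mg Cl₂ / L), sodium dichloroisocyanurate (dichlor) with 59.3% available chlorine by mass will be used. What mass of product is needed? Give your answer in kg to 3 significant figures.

Volume: 248,000 US gal × 3.785 L/gal = 938,680 L.
Chlorine deficit: 11.0 − 0.2 = 10.8 ppm = 10.8 mg/L as Cl₂.
Cl₂ equivalent needed: 10.8 mg/L × 938,680 L = 10,140,000 mg = 10,140 g.
Product at 59.3% available chlorine: 10,140 / 0.593 = 17,100 g.

17.1 kg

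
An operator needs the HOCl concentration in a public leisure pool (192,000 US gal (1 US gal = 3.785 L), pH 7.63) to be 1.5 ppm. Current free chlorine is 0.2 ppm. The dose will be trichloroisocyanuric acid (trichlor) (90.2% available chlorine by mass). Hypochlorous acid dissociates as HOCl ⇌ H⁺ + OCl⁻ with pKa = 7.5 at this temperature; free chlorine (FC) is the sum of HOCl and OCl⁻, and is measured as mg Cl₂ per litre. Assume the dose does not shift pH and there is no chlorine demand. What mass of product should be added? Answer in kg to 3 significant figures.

2.68 kg

Volume: 192,000 US gal × 3.785 L/gal = 726,720 L.
[OCl⁻]/[HOCl] = 10^(pH − pKa) = 10^(7.63 − 7.5) = 1.349; fraction as HOCl = 1/(1 + 1.349) = 0.4257.
Free chlorine required for 1.5 ppm HOCl: 1.5 / 0.4257 = 3.523 ppm.
FC to add: 3.523 − 0.2 = 3.323 mg/L as Cl₂.
Cl₂ equivalent: 3.323 mg/L × 726,720 L = 2415 g.
Product at 90.2% available Cl: 2415 / 0.902 = 2678 g.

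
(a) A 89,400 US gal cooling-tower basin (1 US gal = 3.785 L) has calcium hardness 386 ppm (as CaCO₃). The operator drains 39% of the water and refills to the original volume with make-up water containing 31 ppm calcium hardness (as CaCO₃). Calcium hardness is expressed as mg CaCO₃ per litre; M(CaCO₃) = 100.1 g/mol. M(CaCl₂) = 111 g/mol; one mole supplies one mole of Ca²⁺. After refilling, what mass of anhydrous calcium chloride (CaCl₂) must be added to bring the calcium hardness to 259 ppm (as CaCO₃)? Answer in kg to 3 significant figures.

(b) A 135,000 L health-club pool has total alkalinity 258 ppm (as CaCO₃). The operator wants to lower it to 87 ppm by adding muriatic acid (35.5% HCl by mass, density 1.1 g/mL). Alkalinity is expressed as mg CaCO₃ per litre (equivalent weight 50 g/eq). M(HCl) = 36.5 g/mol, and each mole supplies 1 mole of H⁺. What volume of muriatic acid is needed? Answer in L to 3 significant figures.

(a) Volume: 89,400 US gal × 3.785 L/gal = 338,379 L.
(a) After draining 39% and refilling: 386 × 0.61 + 31 × 0.39 = 247.55 ppm.
(a) Deficit to target: 259 − 247.55 = 11.45 mg/L.
(a) As CaCO₃: 11.45 mg/L × 338,379 L = 3874 g; ÷ 100.1 = 38.71 mol Ca²⁺.
(a) Mass: 38.71 × 111 = 4296 g.

(b) Alkalinity to neutralize: (258 − 87) = 171 mg/L as CaCO₃ × 135,000 L = 23,080 g as CaCO₃.
(b) Equivalents of H⁺ required: 23,080 ÷ 50 g/eq = 461.7 eq = 461.7 mol HCl.
(b) Mass of HCl: 461.7 × 36.5 = 16,850 g.
(b) Mass of 35.5% solution: 16,850 / 0.355 = 47,470 g.
(b) Volume: 47,470 g ÷ 1.1 g/mL = 43,160 mL.

(a) 4.30 kg; (b) 43.2 L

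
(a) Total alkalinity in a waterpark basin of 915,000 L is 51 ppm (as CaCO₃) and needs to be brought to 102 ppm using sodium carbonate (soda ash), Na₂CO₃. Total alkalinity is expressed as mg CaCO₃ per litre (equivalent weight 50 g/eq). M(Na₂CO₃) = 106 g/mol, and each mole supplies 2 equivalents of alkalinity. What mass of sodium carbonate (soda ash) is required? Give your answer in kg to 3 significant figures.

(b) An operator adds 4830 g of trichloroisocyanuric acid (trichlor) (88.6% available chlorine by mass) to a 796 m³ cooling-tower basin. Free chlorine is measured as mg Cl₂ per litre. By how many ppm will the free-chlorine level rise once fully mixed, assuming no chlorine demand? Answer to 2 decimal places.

(a) Alkalinity to add: (102 − 51) = 51 mg/L as CaCO₃ × 915,000 L = 46,660 g as CaCO₃.
(a) Equivalents: 46,660 g ÷ 50 g/eq = 933.3 eq.
(a) Each mole of Na₂CO₃ supplies 2 eq, so 933.3 / 2 = 466.6 mol.
(a) Mass: 466.6 mol × 106 g/mol = 49,460 g.

(b) Volume: 796 m³ = 796,000 L.
(b) Available chlorine delivered: 4830 g × 0.886 = 4279 g as Cl₂.
(b) Concentration rise: 4279 g / 796,000 L = 5.376 mg/L = 5.38 ppm.

(a) 49.5 kg; (b) 5.38 ppm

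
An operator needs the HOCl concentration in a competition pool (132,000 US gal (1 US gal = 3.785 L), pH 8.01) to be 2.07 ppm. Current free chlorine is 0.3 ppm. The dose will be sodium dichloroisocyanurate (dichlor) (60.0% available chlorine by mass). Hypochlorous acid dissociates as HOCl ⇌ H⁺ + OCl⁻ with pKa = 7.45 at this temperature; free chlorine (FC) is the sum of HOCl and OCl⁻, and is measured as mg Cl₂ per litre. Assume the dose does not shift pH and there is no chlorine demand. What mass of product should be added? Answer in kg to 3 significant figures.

Volume: 132,000 US gal × 3.785 L/gal = 499,620 L.
[OCl⁻]/[HOCl] = 10^(pH − pKa) = 10^(8.01 − 7.45) = 3.631; fraction as HOCl = 1/(1 + 3.631) = 0.2159.
Free chlorine required for 2.07 ppm HOCl: 2.07 / 0.2159 = 9.586 ppm.
FC to add: 9.586 − 0.3 = 9.286 mg/L as Cl₂.
Cl₂ equivalent: 9.286 mg/L × 499,620 L = 4639 g.
Product at 60.0% available Cl: 4639 / 0.6 = 7732 g.

7.73 kg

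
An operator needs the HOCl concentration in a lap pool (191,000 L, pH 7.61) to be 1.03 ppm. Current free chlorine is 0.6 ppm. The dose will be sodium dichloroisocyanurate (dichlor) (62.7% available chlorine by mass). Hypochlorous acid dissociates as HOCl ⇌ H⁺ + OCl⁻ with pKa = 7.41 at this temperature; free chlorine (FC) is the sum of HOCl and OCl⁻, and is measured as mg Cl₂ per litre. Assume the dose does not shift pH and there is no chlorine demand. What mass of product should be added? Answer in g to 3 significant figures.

628 g

[OCl⁻]/[HOCl] = 10^(pH − pKa) = 10^(7.61 − 7.41) = 1.585; fraction as HOCl = 1/(1 + 1.585) = 0.3869.
Free chlorine required for 1.03 ppm HOCl: 1.03 / 0.3869 = 2.662 ppm.
FC to add: 2.662 − 0.6 = 2.062 mg/L as Cl₂.
Cl₂ equivalent: 2.062 mg/L × 191,000 L = 393.9 g.
Product at 62.7% available Cl: 393.9 / 0.627 = 628.3 g.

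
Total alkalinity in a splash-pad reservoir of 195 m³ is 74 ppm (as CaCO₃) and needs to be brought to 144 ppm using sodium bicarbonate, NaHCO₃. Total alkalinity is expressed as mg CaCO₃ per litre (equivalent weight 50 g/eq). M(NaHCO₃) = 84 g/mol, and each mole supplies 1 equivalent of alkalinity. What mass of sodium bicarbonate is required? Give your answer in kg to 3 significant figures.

22.9 kg

Volume: 195 m³ = 195,000 L.
Alkalinity to add: (144 − 74) = 70 mg/L as CaCO₃ × 195,000 L = 13,650 g as CaCO₃.
Equivalents: 13,650 g ÷ 50 g/eq = 273 eq.
NaHCO₃ supplies 1 eq per mole → 273 mol.
Mass: 273 mol × 84 g/mol = 22,930 g.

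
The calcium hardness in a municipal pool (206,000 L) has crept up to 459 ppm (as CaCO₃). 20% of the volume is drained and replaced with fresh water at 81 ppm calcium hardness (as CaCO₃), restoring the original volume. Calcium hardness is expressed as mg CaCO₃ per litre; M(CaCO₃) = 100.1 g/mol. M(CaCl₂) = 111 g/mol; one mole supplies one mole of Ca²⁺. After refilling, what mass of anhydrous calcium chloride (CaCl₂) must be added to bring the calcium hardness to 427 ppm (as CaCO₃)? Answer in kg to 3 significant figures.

After draining 20% and refilling: 459 × 0.80 + 81 × 0.20 = 383.4 ppm.
Deficit to target: 427 − 383.4 = 43.6 mg/L.
As CaCO₃: 43.6 mg/L × 206,000 L = 8982 g; ÷ 100.1 = 89.73 mol Ca²⁺.
Mass: 89.73 × 111 = 9960 g.

9.96 kg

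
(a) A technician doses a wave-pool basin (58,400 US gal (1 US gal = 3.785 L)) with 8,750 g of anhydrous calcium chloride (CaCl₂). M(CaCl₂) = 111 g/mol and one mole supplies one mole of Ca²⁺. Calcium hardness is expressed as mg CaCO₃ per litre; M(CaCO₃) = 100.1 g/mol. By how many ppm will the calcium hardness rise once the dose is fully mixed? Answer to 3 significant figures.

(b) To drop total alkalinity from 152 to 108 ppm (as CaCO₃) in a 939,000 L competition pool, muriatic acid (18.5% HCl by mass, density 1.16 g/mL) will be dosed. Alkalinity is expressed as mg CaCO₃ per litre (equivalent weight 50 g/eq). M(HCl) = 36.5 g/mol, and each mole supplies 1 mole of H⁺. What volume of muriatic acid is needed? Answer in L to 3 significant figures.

(a) Volume: 58,400 US gal × 3.785 L/gal = 221,044 L.
(a) Moles of Ca²⁺: 8,750 g ÷ 111 g/mol = 78.83 mol.
(a) As CaCO₃: 78.83 mol × 100.1 g/mol = 7891 g.
(a) Rise: 7891 g / 221,044 L × 1000 = 35.7 mg/L.

(b) Alkalinity to neutralize: (152 − 108) = 44 mg/L as CaCO₃ × 939,000 L = 41,320 g as CaCO₃.
(b) Equivalents of H⁺ required: 41,320 ÷ 50 g/eq = 826.3 eq = 826.3 mol HCl.
(b) Mass of HCl: 826.3 × 36.5 = 30,160 g.
(b) Mass of 18.5% solution: 30,160 / 0.185 = 163,000 g.
(b) Volume: 163,000 g ÷ 1.16 g/mL = 140,500 mL.

(a) 35.7 ppm; (b) 141 L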